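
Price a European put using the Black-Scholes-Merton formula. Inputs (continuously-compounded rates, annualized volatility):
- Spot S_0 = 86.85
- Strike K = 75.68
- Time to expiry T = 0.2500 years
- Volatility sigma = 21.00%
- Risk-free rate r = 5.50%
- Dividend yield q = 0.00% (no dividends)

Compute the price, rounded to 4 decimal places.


d1 = (ln(S/K) + (r - q + 0.5*sigma^2) * T) / (sigma * sqrt(T)) = 1.49458160
d2 = d1 - sigma * sqrt(T) = 1.38958160
exp(-rT) = 0.98634410; exp(-qT) = 1.00000000
P = K * exp(-rT) * N(-d2) - S_0 * exp(-qT) * N(-d1)
N(-d1) = 0.06751184; N(-d2) = 0.08232798
P = 75.6800 * 0.98634410 * 0.08232798 - 86.8500 * 1.00000000 * 0.06751184 = 0.2821

Answer: Price = 0.2821


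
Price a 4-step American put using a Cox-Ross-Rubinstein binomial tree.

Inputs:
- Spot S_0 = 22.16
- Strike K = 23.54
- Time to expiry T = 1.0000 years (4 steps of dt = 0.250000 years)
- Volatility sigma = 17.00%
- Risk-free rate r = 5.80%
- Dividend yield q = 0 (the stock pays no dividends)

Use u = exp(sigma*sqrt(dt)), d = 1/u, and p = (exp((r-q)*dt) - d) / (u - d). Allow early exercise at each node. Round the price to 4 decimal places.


dt = T/N = 0.250000
u = exp(sigma*sqrt(dt)) = 1.088717; d = 1/u = 0.918512
p = (exp((r-q)*dt) - d) / (u - d) = 0.564575
Discount per step: exp(-r*dt) = 0.985605
Stock lattice S(k, i) with i counting down-moves:
  k=0: S(0,0) = 22.1600
  k=1: S(1,0) = 24.1260; S(1,1) = 20.3542
  k=2: S(2,0) = 26.2664; S(2,1) = 22.1600; S(2,2) = 18.6956
  k=3: S(3,0) = 28.5966; S(3,1) = 24.1260; S(3,2) = 20.3542; S(3,3) = 17.1721
  k=4: S(4,0) = 31.1336; S(4,1) = 26.2664; S(4,2) = 22.1600; S(4,3) = 18.6956; S(4,4) = 15.7728
Terminal payoffs V(N, i) = max(K - S_T, 0):
  V(4,0) = 0.000000; V(4,1) = 0.000000; V(4,2) = 1.380000; V(4,3) = 4.844388; V(4,4) = 7.767170
Backward induction: V(k, i) = exp(-r*dt) * [p * V(k+1, i) + (1-p) * V(k+1, i+1)]; then take max(V_cont, immediate exercise) for American.
  V(3,0) = exp(-r*dt) * [p*0.000000 + (1-p)*0.000000] = 0.000000; exercise = 0.000000; V(3,0) = max -> 0.000000
  V(3,1) = exp(-r*dt) * [p*0.000000 + (1-p)*1.380000] = 0.592237; exercise = 0.000000; V(3,1) = max -> 0.592237
  V(3,2) = exp(-r*dt) * [p*1.380000 + (1-p)*4.844388] = 2.846901; exercise = 3.185768; V(3,2) = max -> 3.185768
  V(3,3) = exp(-r*dt) * [p*4.844388 + (1-p)*7.767170] = 6.028983; exercise = 6.367850; V(3,3) = max -> 6.367850
  V(2,0) = exp(-r*dt) * [p*0.000000 + (1-p)*0.592237] = 0.254162; exercise = 0.000000; V(2,0) = max -> 0.254162
  V(2,1) = exp(-r*dt) * [p*0.592237 + (1-p)*3.185768] = 1.696743; exercise = 1.380000; V(2,1) = max -> 1.696743
  V(2,2) = exp(-r*dt) * [p*3.185768 + (1-p)*6.367850] = 4.505520; exercise = 4.844388; V(2,2) = max -> 4.844388
  V(1,0) = exp(-r*dt) * [p*0.254162 + (1-p)*1.696743] = 0.869597; exercise = 0.000000; V(1,0) = max -> 0.869597
  V(1,1) = exp(-r*dt) * [p*1.696743 + (1-p)*4.844388] = 3.023151; exercise = 3.185768; V(1,1) = max -> 3.185768
  V(0,0) = exp(-r*dt) * [p*0.869597 + (1-p)*3.185768] = 1.851080; exercise = 1.380000; V(0,0) = max -> 1.851080

Answer: Price = V(0,0) = 1.8511


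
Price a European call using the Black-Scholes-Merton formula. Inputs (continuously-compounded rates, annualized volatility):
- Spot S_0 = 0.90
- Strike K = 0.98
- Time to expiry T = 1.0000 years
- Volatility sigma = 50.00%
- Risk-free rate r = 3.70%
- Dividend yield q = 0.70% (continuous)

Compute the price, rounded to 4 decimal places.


d1 = (ln(S/K) + (r - q + 0.5*sigma^2) * T) / (sigma * sqrt(T)) = 0.13968438
d2 = d1 - sigma * sqrt(T) = -0.36031562
exp(-rT) = 0.96367614; exp(-qT) = 0.99302444
C = S_0 * exp(-qT) * N(d1) - K * exp(-rT) * N(d2)
N(d1) = 0.55554532; N(d2) = 0.35930556
C = 0.9000 * 0.99302444 * 0.55554532 - 0.9800 * 0.96367614 * 0.35930556 = 0.1572

Answer: Price = 0.1572


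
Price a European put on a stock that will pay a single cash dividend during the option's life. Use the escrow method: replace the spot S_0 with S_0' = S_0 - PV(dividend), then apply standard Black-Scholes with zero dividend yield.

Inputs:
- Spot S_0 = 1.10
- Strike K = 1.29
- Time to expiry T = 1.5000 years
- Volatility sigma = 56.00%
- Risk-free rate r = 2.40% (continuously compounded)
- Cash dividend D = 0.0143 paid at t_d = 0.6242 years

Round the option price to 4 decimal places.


PV(D) = D * exp(-r * t_d) = 0.0143 * 0.98513085 = 0.01408737
S_0' = S_0 - PV(D) = 1.1000 - 0.01408737 = 1.08591263
d1 = (ln(S_0'/K) + (r + sigma^2/2)*T) / (sigma*sqrt(T)) = 0.14431365
d2 = d1 - sigma*sqrt(T) = -0.54154347
exp(-rT) = 0.96464029
N(-d1) = 0.44262640; N(-d2) = 0.70593348
P = K * exp(-rT) * N(-d2) - S_0' * N(-d1) = 1.2900 * 0.96464029 * 0.70593348 - 1.08591263 * 0.44262640 = 0.3978

Answer: Price = 0.3978


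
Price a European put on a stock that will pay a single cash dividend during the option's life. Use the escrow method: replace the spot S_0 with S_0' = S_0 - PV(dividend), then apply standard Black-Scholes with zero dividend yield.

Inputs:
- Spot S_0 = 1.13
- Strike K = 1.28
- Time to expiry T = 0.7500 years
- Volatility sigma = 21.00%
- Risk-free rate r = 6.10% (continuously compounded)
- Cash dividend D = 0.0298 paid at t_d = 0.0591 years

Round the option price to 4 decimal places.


Answer: Price = 0.1591

Derivation:
PV(D) = D * exp(-r * t_d) = 0.0298 * 0.99640139 = 0.02969276
S_0' = S_0 - PV(D) = 1.1300 - 0.02969276 = 1.10030724
d1 = (ln(S_0'/K) + (r + sigma^2/2)*T) / (sigma*sqrt(T)) = -0.48928032
d2 = d1 - sigma*sqrt(T) = -0.67114566
exp(-rT) = 0.95528075
N(-d1) = 0.68767837; N(-d2) = 0.74893613
P = K * exp(-rT) * N(-d2) - S_0' * N(-d1) = 1.2800 * 0.95528075 * 0.74893613 - 1.10030724 * 0.68767837 = 0.1591


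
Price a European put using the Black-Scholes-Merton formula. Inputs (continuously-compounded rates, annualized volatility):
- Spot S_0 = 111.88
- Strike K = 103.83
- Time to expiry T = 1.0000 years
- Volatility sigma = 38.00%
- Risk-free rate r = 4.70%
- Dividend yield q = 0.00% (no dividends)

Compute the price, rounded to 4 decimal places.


d1 = (ln(S/K) + (r - q + 0.5*sigma^2) * T) / (sigma * sqrt(T)) = 0.51018927
d2 = d1 - sigma * sqrt(T) = 0.13018927
exp(-rT) = 0.95408740; exp(-qT) = 1.00000000
P = K * exp(-rT) * N(-d2) - S_0 * exp(-qT) * N(-d1)
N(-d1) = 0.30495943; N(-d2) = 0.44820834
P = 103.8300 * 0.95408740 * 0.44820834 - 111.8800 * 1.00000000 * 0.30495943 = 10.2820

Answer: Price = 10.2820


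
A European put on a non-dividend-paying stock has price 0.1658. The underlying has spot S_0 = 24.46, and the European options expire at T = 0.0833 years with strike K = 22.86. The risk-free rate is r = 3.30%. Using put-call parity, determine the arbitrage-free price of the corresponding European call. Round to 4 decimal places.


Put-call parity: C - P = S_0 * exp(-qT) - K * exp(-rT).
S_0 * exp(-qT) = 24.4600 * 1.00000000 = 24.46000000
K * exp(-rT) = 22.8600 * 0.99725487 = 22.79724644
C = P + S*exp(-qT) - K*exp(-rT)
C = 0.1658 + 24.46000000 - 22.79724644 = 1.8286

Answer: Call price = 1.8286


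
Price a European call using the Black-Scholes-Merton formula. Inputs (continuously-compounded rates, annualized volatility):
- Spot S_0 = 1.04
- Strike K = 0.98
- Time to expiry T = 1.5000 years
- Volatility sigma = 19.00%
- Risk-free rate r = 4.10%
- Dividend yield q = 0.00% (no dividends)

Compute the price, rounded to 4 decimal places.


d1 = (ln(S/K) + (r - q + 0.5*sigma^2) * T) / (sigma * sqrt(T)) = 0.63600108
d2 = d1 - sigma * sqrt(T) = 0.40329955
exp(-rT) = 0.94035295; exp(-qT) = 1.00000000
C = S_0 * exp(-qT) * N(d1) - K * exp(-rT) * N(d2)
N(d1) = 0.73761214; N(d2) = 0.65663606
C = 1.0400 * 1.00000000 * 0.73761214 - 0.9800 * 0.94035295 * 0.65663606 = 0.1620

Answer: Price = 0.1620


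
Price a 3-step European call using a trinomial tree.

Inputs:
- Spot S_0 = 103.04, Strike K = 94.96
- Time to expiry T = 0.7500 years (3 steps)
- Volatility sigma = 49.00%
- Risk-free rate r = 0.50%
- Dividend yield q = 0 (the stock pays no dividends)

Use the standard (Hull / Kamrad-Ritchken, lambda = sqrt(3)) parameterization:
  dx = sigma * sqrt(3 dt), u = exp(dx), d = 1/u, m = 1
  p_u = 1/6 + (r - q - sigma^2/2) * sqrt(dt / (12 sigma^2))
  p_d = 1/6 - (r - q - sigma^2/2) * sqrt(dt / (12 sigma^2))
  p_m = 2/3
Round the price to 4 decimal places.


Answer: Price = V(0,0) = 20.6937

Derivation:
dt = T/N = 0.250000; dx = sigma*sqrt(3*dt) = 0.424352
u = exp(dx) = 1.528600; d = 1/u = 0.654193
p_u = 0.132777, p_m = 0.666667, p_d = 0.200557
Discount per step: exp(-r*dt) = 0.998751
Stock lattice S(k, j) with j the centered position index:
  k=0: S(0,+0) = 103.0400
  k=1: S(1,-1) = 67.4081; S(1,+0) = 103.0400; S(1,+1) = 157.5070
  k=2: S(2,-2) = 44.0979; S(2,-1) = 67.4081; S(2,+0) = 103.0400; S(2,+1) = 157.5070; S(2,+2) = 240.7652
  k=3: S(3,-3) = 28.8486; S(3,-2) = 44.0979; S(3,-1) = 67.4081; S(3,+0) = 103.0400; S(3,+1) = 157.5070; S(3,+2) = 240.7652; S(3,+3) = 368.0337
Terminal payoffs V(N, j) = max(S_T - K, 0):
  V(3,-3) = 0.000000; V(3,-2) = 0.000000; V(3,-1) = 0.000000; V(3,+0) = 8.080000; V(3,+1) = 62.546970; V(3,+2) = 145.805194; V(3,+3) = 273.073735
Backward induction: V(k, j) = exp(-r*dt) * [p_u * V(k+1, j+1) + p_m * V(k+1, j) + p_d * V(k+1, j-1)]
  V(2,-2) = exp(-r*dt) * [p_u*0.000000 + p_m*0.000000 + p_d*0.000000] = 0.000000
  V(2,-1) = exp(-r*dt) * [p_u*8.080000 + p_m*0.000000 + p_d*0.000000] = 1.071496
  V(2,+0) = exp(-r*dt) * [p_u*62.546970 + p_m*8.080000 + p_d*0.000000] = 13.674349
  V(2,+1) = exp(-r*dt) * [p_u*145.805194 + p_m*62.546970 + p_d*8.080000] = 62.599724
  V(2,+2) = exp(-r*dt) * [p_u*273.073735 + p_m*145.805194 + p_d*62.546970] = 145.823129
  V(1,-1) = exp(-r*dt) * [p_u*13.674349 + p_m*1.071496 + p_d*0.000000] = 2.526807
  V(1,+0) = exp(-r*dt) * [p_u*62.599724 + p_m*13.674349 + p_d*1.071496] = 17.620879
  V(1,+1) = exp(-r*dt) * [p_u*145.823129 + p_m*62.599724 + p_d*13.674349] = 63.757810
  V(0,+0) = exp(-r*dt) * [p_u*63.757810 + p_m*17.620879 + p_d*2.526807] = 20.693695


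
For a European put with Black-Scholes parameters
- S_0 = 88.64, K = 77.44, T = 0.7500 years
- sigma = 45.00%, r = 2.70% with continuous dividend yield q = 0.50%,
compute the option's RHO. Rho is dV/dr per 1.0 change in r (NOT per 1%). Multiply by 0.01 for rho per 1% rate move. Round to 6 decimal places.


Answer: Rho = -24.078162

Derivation:
d1 = 0.5838096128; d2 = 0.1940981811
phi(d1) = 0.3364333004; exp(-qT) = 0.9962570225; exp(-rT) = 0.9799536543
N(-d2) = 0.4230495029
Rho = -K*T*exp(-rT)*N(-d2) = -77.4400 * 0.7500 * 0.9799536543 * 0.4230495029 = -24.078162


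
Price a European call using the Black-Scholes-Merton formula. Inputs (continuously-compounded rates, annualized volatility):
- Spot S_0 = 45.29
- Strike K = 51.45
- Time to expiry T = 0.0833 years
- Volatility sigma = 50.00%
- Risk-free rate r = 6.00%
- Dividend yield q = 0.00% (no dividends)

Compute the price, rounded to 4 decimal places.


d1 = (ln(S/K) + (r - q + 0.5*sigma^2) * T) / (sigma * sqrt(T)) = -0.77690193
d2 = d1 - sigma * sqrt(T) = -0.92121062
exp(-rT) = 0.99501447; exp(-qT) = 1.00000000
C = S_0 * exp(-qT) * N(d1) - K * exp(-rT) * N(d2)
N(d1) = 0.21860832; N(d2) = 0.17847024
C = 45.2900 * 1.00000000 * 0.21860832 - 51.4500 * 0.99501447 * 0.17847024 = 0.7643

Answer: Price = 0.7643


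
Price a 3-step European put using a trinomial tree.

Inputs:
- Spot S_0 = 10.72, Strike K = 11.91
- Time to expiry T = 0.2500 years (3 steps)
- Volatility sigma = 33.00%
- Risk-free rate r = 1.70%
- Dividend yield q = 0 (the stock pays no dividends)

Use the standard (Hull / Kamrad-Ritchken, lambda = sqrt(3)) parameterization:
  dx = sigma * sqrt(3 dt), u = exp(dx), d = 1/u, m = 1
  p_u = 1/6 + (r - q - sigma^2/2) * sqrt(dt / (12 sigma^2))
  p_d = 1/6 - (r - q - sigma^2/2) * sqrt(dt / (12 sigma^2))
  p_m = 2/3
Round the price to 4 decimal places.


Answer: Price = V(0,0) = 1.4719

Derivation:
dt = T/N = 0.083333; dx = sigma*sqrt(3*dt) = 0.165000
u = exp(dx) = 1.179393; d = 1/u = 0.847894
p_u = 0.157210, p_m = 0.666667, p_d = 0.176124
Discount per step: exp(-r*dt) = 0.998584
Stock lattice S(k, j) with j the centered position index:
  k=0: S(0,+0) = 10.7200
  k=1: S(1,-1) = 9.0894; S(1,+0) = 10.7200; S(1,+1) = 12.6431
  k=2: S(2,-2) = 7.7069; S(2,-1) = 9.0894; S(2,+0) = 10.7200; S(2,+1) = 12.6431; S(2,+2) = 14.9112
  k=3: S(3,-3) = 6.5346; S(3,-2) = 7.7069; S(3,-1) = 9.0894; S(3,+0) = 10.7200; S(3,+1) = 12.6431; S(3,+2) = 14.9112; S(3,+3) = 17.5861
Terminal payoffs V(N, j) = max(K - S_T, 0):
  V(3,-3) = 5.375400; V(3,-2) = 4.203138; V(3,-1) = 2.820579; V(3,+0) = 1.190000; V(3,+1) = 0.000000; V(3,+2) = 0.000000; V(3,+3) = 0.000000
Backward induction: V(k, j) = exp(-r*dt) * [p_u * V(k+1, j+1) + p_m * V(k+1, j) + p_d * V(k+1, j-1)]
  V(2,-2) = exp(-r*dt) * [p_u*2.820579 + p_m*4.203138 + p_d*5.375400] = 4.186315
  V(2,-1) = exp(-r*dt) * [p_u*1.190000 + p_m*2.820579 + p_d*4.203138] = 2.803763
  V(2,+0) = exp(-r*dt) * [p_u*0.000000 + p_m*1.190000 + p_d*2.820579] = 1.288278
  V(2,+1) = exp(-r*dt) * [p_u*0.000000 + p_m*0.000000 + p_d*1.190000] = 0.209291
  V(2,+2) = exp(-r*dt) * [p_u*0.000000 + p_m*0.000000 + p_d*0.000000] = 0.000000
  V(1,-1) = exp(-r*dt) * [p_u*1.288278 + p_m*2.803763 + p_d*4.186315] = 2.805038
  V(1,+0) = exp(-r*dt) * [p_u*0.209291 + p_m*1.288278 + p_d*2.803763] = 1.383602
  V(1,+1) = exp(-r*dt) * [p_u*0.000000 + p_m*0.209291 + p_d*1.288278] = 0.365905
  V(0,+0) = exp(-r*dt) * [p_u*0.365905 + p_m*1.383602 + p_d*2.805038] = 1.471872


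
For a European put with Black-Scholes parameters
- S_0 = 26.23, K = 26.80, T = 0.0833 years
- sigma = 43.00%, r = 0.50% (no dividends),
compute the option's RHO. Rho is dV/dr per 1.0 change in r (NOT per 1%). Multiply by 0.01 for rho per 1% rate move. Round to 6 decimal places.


d1 = -0.1078156155; d2 = -0.2319210948
phi(d1) = 0.3966303118; exp(-qT) = 1.0000000000; exp(-rT) = 0.9995835867
N(-d2) = 0.5917003501
Rho = -K*T*exp(-rT)*N(-d2) = -26.8000 * 0.0833 * 0.9995835867 * 0.5917003501 = -1.320385

Answer: Rho = -1.320385


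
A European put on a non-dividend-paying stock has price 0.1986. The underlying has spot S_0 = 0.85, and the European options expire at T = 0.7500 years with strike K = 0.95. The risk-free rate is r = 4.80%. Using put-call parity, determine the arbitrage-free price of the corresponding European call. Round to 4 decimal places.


Put-call parity: C - P = S_0 * exp(-qT) - K * exp(-rT).
S_0 * exp(-qT) = 0.8500 * 1.00000000 = 0.85000000
K * exp(-rT) = 0.9500 * 0.96464029 = 0.91640828
C = P + S*exp(-qT) - K*exp(-rT)
C = 0.1986 + 0.85000000 - 0.91640828 = 0.1322

Answer: Call price = 0.1322


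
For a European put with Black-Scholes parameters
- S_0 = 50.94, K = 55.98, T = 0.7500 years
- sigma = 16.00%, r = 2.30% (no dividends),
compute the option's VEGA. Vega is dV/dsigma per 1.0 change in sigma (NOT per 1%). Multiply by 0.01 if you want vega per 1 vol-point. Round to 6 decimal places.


Answer: Vega = 15.630601

Derivation:
d1 = -0.4871105270; d2 = -0.6256745916
phi(d1) = 0.3543121885; exp(-qT) = 1.0000000000; exp(-rT) = 0.9828979294
Vega = S * exp(-qT) * phi(d1) * sqrt(T) = 50.9400 * 1.0000000000 * 0.3543121885 * 0.8660254038 = 15.630601


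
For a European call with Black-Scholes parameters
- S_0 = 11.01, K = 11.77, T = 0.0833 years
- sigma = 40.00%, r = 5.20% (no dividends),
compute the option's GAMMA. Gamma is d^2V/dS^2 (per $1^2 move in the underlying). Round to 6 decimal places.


Answer: Gamma = 0.279315

Derivation:
d1 = -0.4829436110; d2 = -0.5983905685
phi(d1) = 0.3550290014; exp(-qT) = 1.0000000000; exp(-rT) = 0.9956777678
Gamma = exp(-qT) * phi(d1) / (S * sigma * sqrt(T)) = 1.0000000000 * 0.3550290014 / (11.0100 * 0.4000 * 0.2886173938) = 0.279315


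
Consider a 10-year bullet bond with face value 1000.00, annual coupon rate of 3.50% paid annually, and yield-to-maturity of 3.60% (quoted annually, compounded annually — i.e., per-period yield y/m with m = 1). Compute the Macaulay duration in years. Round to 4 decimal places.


Answer: Macaulay duration = 8.6008 years

Derivation:
Coupon per period c = face * coupon_rate / m = 35.000000
Periods per year m = 1; per-period yield y/m = 0.036000
Number of cashflows N = 10
Cashflows (t years, CF_t, discount factor 1/(1+y/m)^(m*t), PV):
  t = 1.0000: CF_t = 35.000000, DF = 0.965251, PV = 33.783784
  t = 2.0000: CF_t = 35.000000, DF = 0.931709, PV = 32.609830
  t = 3.0000: CF_t = 35.000000, DF = 0.899333, PV = 31.476670
  t = 4.0000: CF_t = 35.000000, DF = 0.868082, PV = 30.382886
  t = 5.0000: CF_t = 35.000000, DF = 0.837917, PV = 29.327110
  t = 6.0000: CF_t = 35.000000, DF = 0.808801, PV = 28.308021
  t = 7.0000: CF_t = 35.000000, DF = 0.780696, PV = 27.324345
  t = 8.0000: CF_t = 35.000000, DF = 0.753567, PV = 26.374850
  t = 9.0000: CF_t = 35.000000, DF = 0.727381, PV = 25.458350
  t = 10.0000: CF_t = 1035.000000, DF = 0.702106, PV = 726.679311
Price P = sum_t PV_t = 991.725156
Macaulay numerator sum_t t * PV_t:
  t * PV_t at t = 1.0000: 33.783784
  t * PV_t at t = 2.0000: 65.219660
  t * PV_t at t = 3.0000: 94.430009
  t * PV_t at t = 4.0000: 121.531544
  t * PV_t at t = 5.0000: 146.635550
  t * PV_t at t = 6.0000: 169.848127
  t * PV_t at t = 7.0000: 191.270413
  t * PV_t at t = 8.0000: 210.998801
  t * PV_t at t = 9.0000: 229.125146
  t * PV_t at t = 10.0000: 7266.793109
Macaulay duration D = (sum_t t * PV_t) / P = 8529.636144 / 991.725156 = 8.600806


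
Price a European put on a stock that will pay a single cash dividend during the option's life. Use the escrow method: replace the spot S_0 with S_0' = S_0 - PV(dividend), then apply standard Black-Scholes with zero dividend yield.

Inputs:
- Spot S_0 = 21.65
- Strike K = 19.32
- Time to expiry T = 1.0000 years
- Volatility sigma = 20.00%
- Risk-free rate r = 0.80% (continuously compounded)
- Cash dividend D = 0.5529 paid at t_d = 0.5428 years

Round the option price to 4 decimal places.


PV(D) = D * exp(-r * t_d) = 0.5529 * 0.99566701 = 0.55050429
S_0' = S_0 - PV(D) = 21.6500 - 0.55050429 = 21.09949571
d1 = (ln(S_0'/K) + (r + sigma^2/2)*T) / (sigma*sqrt(T)) = 0.58054156
d2 = d1 - sigma*sqrt(T) = 0.38054156
exp(-rT) = 0.99203191
N(-d1) = 0.28077474; N(-d2) = 0.35177173
P = K * exp(-rT) * N(-d2) - S_0' * N(-d1) = 19.3200 * 0.99203191 * 0.35177173 - 21.09949571 * 0.28077474 = 0.8179

Answer: Price = 0.8179


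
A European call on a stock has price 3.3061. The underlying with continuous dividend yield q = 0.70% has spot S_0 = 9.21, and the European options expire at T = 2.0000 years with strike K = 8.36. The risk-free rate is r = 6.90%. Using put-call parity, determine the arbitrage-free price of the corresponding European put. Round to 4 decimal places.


Answer: Put price = 1.5065

Derivation:
Put-call parity: C - P = S_0 * exp(-qT) - K * exp(-rT).
S_0 * exp(-qT) = 9.2100 * 0.98609754 = 9.08195838
K * exp(-rT) = 8.3600 * 0.87109869 = 7.28238506
P = C - S*exp(-qT) + K*exp(-rT)
P = 3.3061 - 9.08195838 + 7.28238506 = 1.5065


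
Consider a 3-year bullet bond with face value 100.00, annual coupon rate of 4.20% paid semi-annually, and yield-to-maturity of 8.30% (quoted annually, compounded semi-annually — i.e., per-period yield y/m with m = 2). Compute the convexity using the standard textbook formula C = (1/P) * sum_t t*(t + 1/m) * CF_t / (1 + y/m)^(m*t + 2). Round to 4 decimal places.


Answer: Convexity = 8.9936

Derivation:
Coupon per period c = face * coupon_rate / m = 2.100000
Periods per year m = 2; per-period yield y/m = 0.041500
Number of cashflows N = 6
Cashflows (t years, CF_t, discount factor 1/(1+y/m)^(m*t), PV):
  t = 0.5000: CF_t = 2.100000, DF = 0.960154, PV = 2.016323
  t = 1.0000: CF_t = 2.100000, DF = 0.921895, PV = 1.935979
  t = 1.5000: CF_t = 2.100000, DF = 0.885161, PV = 1.858838
  t = 2.0000: CF_t = 2.100000, DF = 0.849890, PV = 1.784770
  t = 2.5000: CF_t = 2.100000, DF = 0.816025, PV = 1.713653
  t = 3.0000: CF_t = 102.100000, DF = 0.783510, PV = 79.996336
Price P = sum_t PV_t = 89.305899
Convexity numerator sum_t t*(t + 1/m) * CF_t / (1+y/m)^(m*t + 2):
  t = 0.5000: term = 0.929419
  t = 1.0000: term = 2.677155
  t = 1.5000: term = 5.140959
  t = 2.0000: term = 8.226851
  t = 2.5000: term = 11.848562
  t = 3.0000: term = 774.356319
Convexity = (1/P) * sum = 803.179265 / 89.305899 = 8.993575


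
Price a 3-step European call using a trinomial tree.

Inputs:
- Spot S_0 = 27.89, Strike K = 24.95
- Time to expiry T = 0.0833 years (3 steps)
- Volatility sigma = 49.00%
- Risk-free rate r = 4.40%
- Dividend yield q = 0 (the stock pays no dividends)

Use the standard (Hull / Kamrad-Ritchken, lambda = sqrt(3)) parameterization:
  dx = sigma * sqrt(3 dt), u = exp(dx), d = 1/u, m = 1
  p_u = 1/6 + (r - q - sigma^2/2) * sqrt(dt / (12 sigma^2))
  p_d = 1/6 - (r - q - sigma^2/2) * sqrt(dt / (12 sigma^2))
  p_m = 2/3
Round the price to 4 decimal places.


Answer: Price = V(0,0) = 3.4853

Derivation:
dt = T/N = 0.027767; dx = sigma*sqrt(3*dt) = 0.141423
u = exp(dx) = 1.151911; d = 1/u = 0.868122
p_u = 0.159201, p_m = 0.666667, p_d = 0.174132
Discount per step: exp(-r*dt) = 0.998779
Stock lattice S(k, j) with j the centered position index:
  k=0: S(0,+0) = 27.8900
  k=1: S(1,-1) = 24.2119; S(1,+0) = 27.8900; S(1,+1) = 32.1268
  k=2: S(2,-2) = 21.0189; S(2,-1) = 24.2119; S(2,+0) = 27.8900; S(2,+1) = 32.1268; S(2,+2) = 37.0072
  k=3: S(3,-3) = 18.2470; S(3,-2) = 21.0189; S(3,-1) = 24.2119; S(3,+0) = 27.8900; S(3,+1) = 32.1268; S(3,+2) = 37.0072; S(3,+3) = 42.6290
Terminal payoffs V(N, j) = max(S_T - K, 0):
  V(3,-3) = 0.000000; V(3,-2) = 0.000000; V(3,-1) = 0.000000; V(3,+0) = 2.940000; V(3,+1) = 7.176805; V(3,+2) = 12.057228; V(3,+3) = 17.679043
Backward induction: V(k, j) = exp(-r*dt) * [p_u * V(k+1, j+1) + p_m * V(k+1, j) + p_d * V(k+1, j-1)]
  V(2,-2) = exp(-r*dt) * [p_u*0.000000 + p_m*0.000000 + p_d*0.000000] = 0.000000
  V(2,-1) = exp(-r*dt) * [p_u*2.940000 + p_m*0.000000 + p_d*0.000000] = 0.467479
  V(2,+0) = exp(-r*dt) * [p_u*7.176805 + p_m*2.940000 + p_d*0.000000] = 3.098766
  V(2,+1) = exp(-r*dt) * [p_u*12.057228 + p_m*7.176805 + p_d*2.940000] = 7.207197
  V(2,+2) = exp(-r*dt) * [p_u*17.679043 + p_m*12.057228 + p_d*7.176805] = 12.087609
  V(1,-1) = exp(-r*dt) * [p_u*3.098766 + p_m*0.467479 + p_d*0.000000] = 0.803996
  V(1,+0) = exp(-r*dt) * [p_u*7.207197 + p_m*3.098766 + p_d*0.467479] = 3.290617
  V(1,+1) = exp(-r*dt) * [p_u*12.087609 + p_m*7.207197 + p_d*3.098766] = 7.259877
  V(0,+0) = exp(-r*dt) * [p_u*7.259877 + p_m*3.290617 + p_d*0.803996] = 3.485264


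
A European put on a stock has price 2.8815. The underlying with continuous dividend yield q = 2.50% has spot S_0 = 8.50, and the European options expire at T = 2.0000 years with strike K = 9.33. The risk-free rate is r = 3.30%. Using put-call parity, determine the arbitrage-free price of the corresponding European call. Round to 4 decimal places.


Put-call parity: C - P = S_0 * exp(-qT) - K * exp(-rT).
S_0 * exp(-qT) = 8.5000 * 0.95122942 = 8.08545011
K * exp(-rT) = 9.3300 * 0.93613086 = 8.73410096
C = P + S*exp(-qT) - K*exp(-rT)
C = 2.8815 + 8.08545011 - 8.73410096 = 2.2328

Answer: Call price = 2.2328


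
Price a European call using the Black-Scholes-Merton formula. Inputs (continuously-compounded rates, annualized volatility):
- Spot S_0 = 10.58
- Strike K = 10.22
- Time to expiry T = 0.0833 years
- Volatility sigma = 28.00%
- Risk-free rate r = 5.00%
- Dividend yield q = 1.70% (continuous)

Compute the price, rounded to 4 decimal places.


d1 = (ln(S/K) + (r - q + 0.5*sigma^2) * T) / (sigma * sqrt(T)) = 0.50280483
d2 = d1 - sigma * sqrt(T) = 0.42199196
exp(-rT) = 0.99584366; exp(-qT) = 0.99858490
C = S_0 * exp(-qT) * N(d1) - K * exp(-rT) * N(d2)
N(d1) = 0.69244925; N(d2) = 0.66348456
C = 10.5800 * 0.99858490 * 0.69244925 - 10.2200 * 0.99584366 * 0.66348456 = 0.5631

Answer: Price = 0.5631


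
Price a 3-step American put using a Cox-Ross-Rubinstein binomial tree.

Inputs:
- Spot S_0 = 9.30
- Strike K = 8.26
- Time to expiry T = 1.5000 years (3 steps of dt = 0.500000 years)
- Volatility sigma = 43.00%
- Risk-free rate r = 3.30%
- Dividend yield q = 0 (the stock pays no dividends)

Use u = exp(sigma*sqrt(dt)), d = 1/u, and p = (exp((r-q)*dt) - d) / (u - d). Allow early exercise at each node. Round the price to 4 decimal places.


dt = T/N = 0.500000
u = exp(sigma*sqrt(dt)) = 1.355345; d = 1/u = 0.737820
p = (exp((r-q)*dt) - d) / (u - d) = 0.451507
Discount per step: exp(-r*dt) = 0.983635
Stock lattice S(k, i) with i counting down-moves:
  k=0: S(0,0) = 9.3000
  k=1: S(1,0) = 12.6047; S(1,1) = 6.8617
  k=2: S(2,0) = 17.0837; S(2,1) = 9.3000; S(2,2) = 5.0627
  k=3: S(3,0) = 23.1543; S(3,1) = 12.6047; S(3,2) = 6.8617; S(3,3) = 3.7354
Terminal payoffs V(N, i) = max(K - S_T, 0):
  V(3,0) = 0.000000; V(3,1) = 0.000000; V(3,2) = 1.398278; V(3,3) = 4.524631
Backward induction: V(k, i) = exp(-r*dt) * [p * V(k+1, i) + (1-p) * V(k+1, i+1)]; then take max(V_cont, immediate exercise) for American.
  V(2,0) = exp(-r*dt) * [p*0.000000 + (1-p)*0.000000] = 0.000000; exercise = 0.000000; V(2,0) = max -> 0.000000
  V(2,1) = exp(-r*dt) * [p*0.000000 + (1-p)*1.398278] = 0.754394; exercise = 0.000000; V(2,1) = max -> 0.754394
  V(2,2) = exp(-r*dt) * [p*1.398278 + (1-p)*4.524631] = 3.062115; exercise = 3.197287; V(2,2) = max -> 3.197287
  V(1,0) = exp(-r*dt) * [p*0.000000 + (1-p)*0.754394] = 0.407008; exercise = 0.000000; V(1,0) = max -> 0.407008
  V(1,1) = exp(-r*dt) * [p*0.754394 + (1-p)*3.197287] = 2.060030; exercise = 1.398278; V(1,1) = max -> 2.060030
  V(0,0) = exp(-r*dt) * [p*0.407008 + (1-p)*2.060030] = 1.292180; exercise = 0.000000; V(0,0) = max -> 1.292180

Answer: Price = V(0,0) = 1.2922


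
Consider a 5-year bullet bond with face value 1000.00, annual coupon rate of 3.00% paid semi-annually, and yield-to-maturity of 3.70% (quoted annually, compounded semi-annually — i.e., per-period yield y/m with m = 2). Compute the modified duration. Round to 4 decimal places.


Coupon per period c = face * coupon_rate / m = 15.000000
Periods per year m = 2; per-period yield y/m = 0.018500
Number of cashflows N = 10
Cashflows (t years, CF_t, discount factor 1/(1+y/m)^(m*t), PV):
  t = 0.5000: CF_t = 15.000000, DF = 0.981836, PV = 14.727541
  t = 1.0000: CF_t = 15.000000, DF = 0.964002, PV = 14.460030
  t = 1.5000: CF_t = 15.000000, DF = 0.946492, PV = 14.197378
  t = 2.0000: CF_t = 15.000000, DF = 0.929300, PV = 13.939498
  t = 2.5000: CF_t = 15.000000, DF = 0.912420, PV = 13.686301
  t = 3.0000: CF_t = 15.000000, DF = 0.895847, PV = 13.437704
  t = 3.5000: CF_t = 15.000000, DF = 0.879575, PV = 13.193622
  t = 4.0000: CF_t = 15.000000, DF = 0.863598, PV = 12.953973
  t = 4.5000: CF_t = 15.000000, DF = 0.847912, PV = 12.718678
  t = 5.0000: CF_t = 1015.000000, DF = 0.832510, PV = 844.998054
Price P = sum_t PV_t = 968.312778
First compute Macaulay numerator sum_t t * PV_t:
  t * PV_t at t = 0.5000: 7.363770
  t * PV_t at t = 1.0000: 14.460030
  t * PV_t at t = 1.5000: 21.296068
  t * PV_t at t = 2.0000: 27.878995
  t * PV_t at t = 2.5000: 34.215753
  t * PV_t at t = 3.0000: 40.313111
  t * PV_t at t = 3.5000: 46.177676
  t * PV_t at t = 4.0000: 51.815893
  t * PV_t at t = 4.5000: 57.234049
  t * PV_t at t = 5.0000: 4224.990271
Macaulay duration D = 4525.745616 / 968.312778 = 4.673847
Modified duration = D / (1 + y/m) = 4.673847 / (1 + 0.018500) = 4.588951

Answer: Modified duration = 4.5890


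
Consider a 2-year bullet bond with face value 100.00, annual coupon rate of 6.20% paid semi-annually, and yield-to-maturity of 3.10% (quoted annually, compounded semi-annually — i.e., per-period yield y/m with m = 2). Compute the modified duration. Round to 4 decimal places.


Answer: Modified duration = 1.8852

Derivation:
Coupon per period c = face * coupon_rate / m = 3.100000
Periods per year m = 2; per-period yield y/m = 0.015500
Number of cashflows N = 4
Cashflows (t years, CF_t, discount factor 1/(1+y/m)^(m*t), PV):
  t = 0.5000: CF_t = 3.100000, DF = 0.984737, PV = 3.052683
  t = 1.0000: CF_t = 3.100000, DF = 0.969706, PV = 3.006089
  t = 1.5000: CF_t = 3.100000, DF = 0.954905, PV = 2.960206
  t = 2.0000: CF_t = 103.100000, DF = 0.940330, PV = 96.948022
Price P = sum_t PV_t = 105.967001
First compute Macaulay numerator sum_t t * PV_t:
  t * PV_t at t = 0.5000: 1.526342
  t * PV_t at t = 1.0000: 3.006089
  t * PV_t at t = 1.5000: 4.440309
  t * PV_t at t = 2.0000: 193.896045
Macaulay duration D = 202.868784 / 105.967001 = 1.914452
Modified duration = D / (1 + y/m) = 1.914452 / (1 + 0.015500) = 1.885231


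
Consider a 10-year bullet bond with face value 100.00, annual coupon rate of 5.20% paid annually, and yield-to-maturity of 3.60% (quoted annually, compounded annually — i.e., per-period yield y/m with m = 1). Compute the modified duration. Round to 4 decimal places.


Answer: Modified duration = 7.8952

Derivation:
Coupon per period c = face * coupon_rate / m = 5.200000
Periods per year m = 1; per-period yield y/m = 0.036000
Number of cashflows N = 10
Cashflows (t years, CF_t, discount factor 1/(1+y/m)^(m*t), PV):
  t = 1.0000: CF_t = 5.200000, DF = 0.965251, PV = 5.019305
  t = 2.0000: CF_t = 5.200000, DF = 0.931709, PV = 4.844889
  t = 3.0000: CF_t = 5.200000, DF = 0.899333, PV = 4.676534
  t = 4.0000: CF_t = 5.200000, DF = 0.868082, PV = 4.514029
  t = 5.0000: CF_t = 5.200000, DF = 0.837917, PV = 4.357171
  t = 6.0000: CF_t = 5.200000, DF = 0.808801, PV = 4.205763
  t = 7.0000: CF_t = 5.200000, DF = 0.780696, PV = 4.059617
  t = 8.0000: CF_t = 5.200000, DF = 0.753567, PV = 3.918549
  t = 9.0000: CF_t = 5.200000, DF = 0.727381, PV = 3.782383
  t = 10.0000: CF_t = 105.200000, DF = 0.702106, PV = 73.861511
Price P = sum_t PV_t = 113.239750
First compute Macaulay numerator sum_t t * PV_t:
  t * PV_t at t = 1.0000: 5.019305
  t * PV_t at t = 2.0000: 9.689778
  t * PV_t at t = 3.0000: 14.029601
  t * PV_t at t = 4.0000: 18.056115
  t * PV_t at t = 5.0000: 21.785853
  t * PV_t at t = 6.0000: 25.234579
  t * PV_t at t = 7.0000: 28.417319
  t * PV_t at t = 8.0000: 31.348393
  t * PV_t at t = 9.0000: 34.041450
  t * PV_t at t = 10.0000: 738.615106
Macaulay duration D = 926.237500 / 113.239750 = 8.179438
Modified duration = D / (1 + y/m) = 8.179438 / (1 + 0.036000) = 7.895210


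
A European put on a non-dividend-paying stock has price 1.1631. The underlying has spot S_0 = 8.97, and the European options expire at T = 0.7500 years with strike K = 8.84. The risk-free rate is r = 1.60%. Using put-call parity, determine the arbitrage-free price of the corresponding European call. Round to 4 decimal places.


Answer: Call price = 1.3985

Derivation:
Put-call parity: C - P = S_0 * exp(-qT) - K * exp(-rT).
S_0 * exp(-qT) = 8.9700 * 1.00000000 = 8.97000000
K * exp(-rT) = 8.8400 * 0.98807171 = 8.73455394
C = P + S*exp(-qT) - K*exp(-rT)
C = 1.1631 + 8.97000000 - 8.73455394 = 1.3985


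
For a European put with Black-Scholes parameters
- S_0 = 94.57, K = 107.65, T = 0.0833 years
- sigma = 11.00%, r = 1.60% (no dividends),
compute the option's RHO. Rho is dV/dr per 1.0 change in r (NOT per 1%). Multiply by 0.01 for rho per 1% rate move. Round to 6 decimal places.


d1 = -4.0225685546; d2 = -4.0543164679
phi(d1) = 0.0001222469; exp(-qT) = 1.0000000000; exp(-rT) = 0.9986680878
N(-d2) = 0.9999748594
Rho = -K*T*exp(-rT)*N(-d2) = -107.6500 * 0.0833 * 0.9986680878 * 0.9999748594 = -8.955076

Answer: Rho = -8.955076


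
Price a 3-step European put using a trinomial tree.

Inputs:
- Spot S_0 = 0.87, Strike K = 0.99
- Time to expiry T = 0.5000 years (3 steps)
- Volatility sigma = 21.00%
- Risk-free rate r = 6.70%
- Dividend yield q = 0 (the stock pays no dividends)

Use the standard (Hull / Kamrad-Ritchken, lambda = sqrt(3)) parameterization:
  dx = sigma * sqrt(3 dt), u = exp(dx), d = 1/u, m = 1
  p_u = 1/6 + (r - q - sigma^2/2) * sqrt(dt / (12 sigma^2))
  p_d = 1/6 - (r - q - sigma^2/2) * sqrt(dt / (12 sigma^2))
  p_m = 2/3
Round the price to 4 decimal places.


Answer: Price = V(0,0) = 0.1079

Derivation:
dt = T/N = 0.166667; dx = sigma*sqrt(3*dt) = 0.148492
u = exp(dx) = 1.160084; d = 1/u = 0.862007
p_u = 0.191892, p_m = 0.666667, p_d = 0.141441
Discount per step: exp(-r*dt) = 0.988895
Stock lattice S(k, j) with j the centered position index:
  k=0: S(0,+0) = 0.8700
  k=1: S(1,-1) = 0.7499; S(1,+0) = 0.8700; S(1,+1) = 1.0093
  k=2: S(2,-2) = 0.6465; S(2,-1) = 0.7499; S(2,+0) = 0.8700; S(2,+1) = 1.0093; S(2,+2) = 1.1708
  k=3: S(3,-3) = 0.5573; S(3,-2) = 0.6465; S(3,-1) = 0.7499; S(3,+0) = 0.8700; S(3,+1) = 1.0093; S(3,+2) = 1.1708; S(3,+3) = 1.3583
Terminal payoffs V(N, j) = max(K - S_T, 0):
  V(3,-3) = 0.432749; V(3,-2) = 0.343542; V(3,-1) = 0.240054; V(3,+0) = 0.120000; V(3,+1) = 0.000000; V(3,+2) = 0.000000; V(3,+3) = 0.000000
Backward induction: V(k, j) = exp(-r*dt) * [p_u * V(k+1, j+1) + p_m * V(k+1, j) + p_d * V(k+1, j-1)]
  V(2,-2) = exp(-r*dt) * [p_u*0.240054 + p_m*0.343542 + p_d*0.432749] = 0.332566
  V(2,-1) = exp(-r*dt) * [p_u*0.120000 + p_m*0.240054 + p_d*0.343542] = 0.229082
  V(2,+0) = exp(-r*dt) * [p_u*0.000000 + p_m*0.120000 + p_d*0.240054] = 0.112688
  V(2,+1) = exp(-r*dt) * [p_u*0.000000 + p_m*0.000000 + p_d*0.120000] = 0.016784
  V(2,+2) = exp(-r*dt) * [p_u*0.000000 + p_m*0.000000 + p_d*0.000000] = 0.000000
  V(1,-1) = exp(-r*dt) * [p_u*0.112688 + p_m*0.229082 + p_d*0.332566] = 0.218925
  V(1,+0) = exp(-r*dt) * [p_u*0.016784 + p_m*0.112688 + p_d*0.229082] = 0.109518
  V(1,+1) = exp(-r*dt) * [p_u*0.000000 + p_m*0.016784 + p_d*0.112688] = 0.026827
  V(0,+0) = exp(-r*dt) * [p_u*0.026827 + p_m*0.109518 + p_d*0.218925] = 0.107913


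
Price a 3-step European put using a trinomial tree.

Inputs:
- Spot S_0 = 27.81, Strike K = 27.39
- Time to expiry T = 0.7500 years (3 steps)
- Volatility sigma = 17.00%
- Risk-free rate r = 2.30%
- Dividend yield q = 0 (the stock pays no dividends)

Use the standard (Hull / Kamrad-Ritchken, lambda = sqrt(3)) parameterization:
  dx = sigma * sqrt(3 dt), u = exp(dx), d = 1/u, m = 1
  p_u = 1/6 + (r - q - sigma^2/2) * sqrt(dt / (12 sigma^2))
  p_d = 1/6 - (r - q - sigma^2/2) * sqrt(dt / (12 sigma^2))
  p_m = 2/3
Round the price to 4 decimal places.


dt = T/N = 0.250000; dx = sigma*sqrt(3*dt) = 0.147224
u = exp(dx) = 1.158614; d = 1/u = 0.863100
p_u = 0.173926, p_m = 0.666667, p_d = 0.159407
Discount per step: exp(-r*dt) = 0.994266
Stock lattice S(k, j) with j the centered position index:
  k=0: S(0,+0) = 27.8100
  k=1: S(1,-1) = 24.0028; S(1,+0) = 27.8100; S(1,+1) = 32.2211
  k=2: S(2,-2) = 20.7168; S(2,-1) = 24.0028; S(2,+0) = 27.8100; S(2,+1) = 32.2211; S(2,+2) = 37.3318
  k=3: S(3,-3) = 17.8807; S(3,-2) = 20.7168; S(3,-1) = 24.0028; S(3,+0) = 27.8100; S(3,+1) = 32.2211; S(3,+2) = 37.3318; S(3,+3) = 43.2531
Terminal payoffs V(N, j) = max(K - S_T, 0):
  V(3,-3) = 9.509286; V(3,-2) = 6.673157; V(3,-1) = 3.387179; V(3,+0) = 0.000000; V(3,+1) = 0.000000; V(3,+2) = 0.000000; V(3,+3) = 0.000000
Backward induction: V(k, j) = exp(-r*dt) * [p_u * V(k+1, j+1) + p_m * V(k+1, j) + p_d * V(k+1, j-1)]
  V(2,-2) = exp(-r*dt) * [p_u*3.387179 + p_m*6.673157 + p_d*9.509286] = 6.516164
  V(2,-1) = exp(-r*dt) * [p_u*0.000000 + p_m*3.387179 + p_d*6.673157] = 3.302824
  V(2,+0) = exp(-r*dt) * [p_u*0.000000 + p_m*0.000000 + p_d*3.387179] = 0.536845
  V(2,+1) = exp(-r*dt) * [p_u*0.000000 + p_m*0.000000 + p_d*0.000000] = 0.000000
  V(2,+2) = exp(-r*dt) * [p_u*0.000000 + p_m*0.000000 + p_d*0.000000] = 0.000000
  V(1,-1) = exp(-r*dt) * [p_u*0.536845 + p_m*3.302824 + p_d*6.516164] = 3.314863
  V(1,+0) = exp(-r*dt) * [p_u*0.000000 + p_m*0.536845 + p_d*3.302824] = 0.879321
  V(1,+1) = exp(-r*dt) * [p_u*0.000000 + p_m*0.000000 + p_d*0.536845] = 0.085086
  V(0,+0) = exp(-r*dt) * [p_u*0.085086 + p_m*0.879321 + p_d*3.314863] = 1.122950

Answer: Price = V(0,0) = 1.1230


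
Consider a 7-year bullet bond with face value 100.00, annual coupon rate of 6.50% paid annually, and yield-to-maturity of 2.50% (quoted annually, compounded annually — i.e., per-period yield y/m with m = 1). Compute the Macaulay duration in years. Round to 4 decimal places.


Coupon per period c = face * coupon_rate / m = 6.500000
Periods per year m = 1; per-period yield y/m = 0.025000
Number of cashflows N = 7
Cashflows (t years, CF_t, discount factor 1/(1+y/m)^(m*t), PV):
  t = 1.0000: CF_t = 6.500000, DF = 0.975610, PV = 6.341463
  t = 2.0000: CF_t = 6.500000, DF = 0.951814, PV = 6.186794
  t = 3.0000: CF_t = 6.500000, DF = 0.928599, PV = 6.035896
  t = 4.0000: CF_t = 6.500000, DF = 0.905951, PV = 5.888679
  t = 5.0000: CF_t = 6.500000, DF = 0.883854, PV = 5.745053
  t = 6.0000: CF_t = 6.500000, DF = 0.862297, PV = 5.604930
  t = 7.0000: CF_t = 106.500000, DF = 0.841265, PV = 89.594748
Price P = sum_t PV_t = 125.397562
Macaulay numerator sum_t t * PV_t:
  t * PV_t at t = 1.0000: 6.341463
  t * PV_t at t = 2.0000: 12.373587
  t * PV_t at t = 3.0000: 18.107689
  t * PV_t at t = 4.0000: 23.554717
  t * PV_t at t = 5.0000: 28.725264
  t * PV_t at t = 6.0000: 33.629578
  t * PV_t at t = 7.0000: 627.163233
Macaulay duration D = (sum_t t * PV_t) / P = 749.895531 / 125.397562 = 5.980144

Answer: Macaulay duration = 5.9801 years


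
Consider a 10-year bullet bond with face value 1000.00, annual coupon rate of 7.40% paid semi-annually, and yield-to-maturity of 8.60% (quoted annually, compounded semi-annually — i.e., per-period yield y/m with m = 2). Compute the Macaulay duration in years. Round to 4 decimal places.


Coupon per period c = face * coupon_rate / m = 37.000000
Periods per year m = 2; per-period yield y/m = 0.043000
Number of cashflows N = 20
Cashflows (t years, CF_t, discount factor 1/(1+y/m)^(m*t), PV):
  t = 0.5000: CF_t = 37.000000, DF = 0.958773, PV = 35.474593
  t = 1.0000: CF_t = 37.000000, DF = 0.919245, PV = 34.012073
  t = 1.5000: CF_t = 37.000000, DF = 0.881347, PV = 32.609850
  t = 2.0000: CF_t = 37.000000, DF = 0.845012, PV = 31.265436
  t = 2.5000: CF_t = 37.000000, DF = 0.810174, PV = 29.976449
  t = 3.0000: CF_t = 37.000000, DF = 0.776773, PV = 28.740603
  t = 3.5000: CF_t = 37.000000, DF = 0.744749, PV = 27.555707
  t = 4.0000: CF_t = 37.000000, DF = 0.714045, PV = 26.419662
  t = 4.5000: CF_t = 37.000000, DF = 0.684607, PV = 25.330453
  t = 5.0000: CF_t = 37.000000, DF = 0.656382, PV = 24.286148
  t = 5.5000: CF_t = 37.000000, DF = 0.629322, PV = 23.284898
  t = 6.0000: CF_t = 37.000000, DF = 0.603376, PV = 22.324926
  t = 6.5000: CF_t = 37.000000, DF = 0.578501, PV = 21.404531
  t = 7.0000: CF_t = 37.000000, DF = 0.554651, PV = 20.522081
  t = 7.5000: CF_t = 37.000000, DF = 0.531784, PV = 19.676013
  t = 8.0000: CF_t = 37.000000, DF = 0.509860, PV = 18.864825
  t = 8.5000: CF_t = 37.000000, DF = 0.488840, PV = 18.087081
  t = 9.0000: CF_t = 37.000000, DF = 0.468687, PV = 17.341401
  t = 9.5000: CF_t = 37.000000, DF = 0.449364, PV = 16.626463
  t = 10.0000: CF_t = 1037.000000, DF = 0.430838, PV = 446.778831
Price P = sum_t PV_t = 920.582023
Macaulay numerator sum_t t * PV_t:
  t * PV_t at t = 0.5000: 17.737296
  t * PV_t at t = 1.0000: 34.012073
  t * PV_t at t = 1.5000: 48.914775
  t * PV_t at t = 2.0000: 62.530872
  t * PV_t at t = 2.5000: 74.941122
  t * PV_t at t = 3.0000: 86.221809
  t * PV_t at t = 3.5000: 96.444976
  t * PV_t at t = 4.0000: 105.678648
  t * PV_t at t = 4.5000: 113.987036
  t * PV_t at t = 5.0000: 121.430741
  t * PV_t at t = 5.5000: 128.066937
  t * PV_t at t = 6.0000: 133.949554
  t * PV_t at t = 6.5000: 139.129451
  t * PV_t at t = 7.0000: 143.654570
  t * PV_t at t = 7.5000: 147.570096
  t * PV_t at t = 8.0000: 150.918603
  t * PV_t at t = 8.5000: 153.740188
  t * PV_t at t = 9.0000: 156.072606
  t * PV_t at t = 9.5000: 157.951396
  t * PV_t at t = 10.0000: 4467.788314
Macaulay duration D = (sum_t t * PV_t) / P = 6540.741063 / 920.582023 = 7.105006

Answer: Macaulay duration = 7.1050 years


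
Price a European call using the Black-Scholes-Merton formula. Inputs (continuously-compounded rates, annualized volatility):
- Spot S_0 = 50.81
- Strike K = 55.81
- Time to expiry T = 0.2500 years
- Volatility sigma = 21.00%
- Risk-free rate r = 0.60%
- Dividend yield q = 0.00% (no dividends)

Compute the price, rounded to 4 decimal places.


d1 = (ln(S/K) + (r - q + 0.5*sigma^2) * T) / (sigma * sqrt(T)) = -0.82711790
d2 = d1 - sigma * sqrt(T) = -0.93211790
exp(-rT) = 0.99850112; exp(-qT) = 1.00000000
C = S_0 * exp(-qT) * N(d1) - K * exp(-rT) * N(d2)
N(d1) = 0.20408512; N(d2) = 0.17563780
C = 50.8100 * 1.00000000 * 0.20408512 - 55.8100 * 0.99850112 * 0.17563780 = 0.5819

Answer: Price = 0.5819


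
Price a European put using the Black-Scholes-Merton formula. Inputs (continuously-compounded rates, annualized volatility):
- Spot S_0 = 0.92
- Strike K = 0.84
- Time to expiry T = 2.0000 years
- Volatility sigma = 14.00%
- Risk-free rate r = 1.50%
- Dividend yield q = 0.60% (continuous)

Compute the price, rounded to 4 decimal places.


d1 = (ln(S/K) + (r - q + 0.5*sigma^2) * T) / (sigma * sqrt(T)) = 0.64938554
d2 = d1 - sigma * sqrt(T) = 0.45139565
exp(-rT) = 0.97044553; exp(-qT) = 0.98807171
P = K * exp(-rT) * N(-d2) - S_0 * exp(-qT) * N(-d1)
N(-d1) = 0.25804460; N(-d2) = 0.32585221
P = 0.8400 * 0.97044553 * 0.32585221 - 0.9200 * 0.98807171 * 0.25804460 = 0.0311

Answer: Price = 0.0311
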